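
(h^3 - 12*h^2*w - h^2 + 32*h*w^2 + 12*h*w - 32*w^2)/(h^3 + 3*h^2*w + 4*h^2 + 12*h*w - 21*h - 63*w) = (h^3 - 12*h^2*w - h^2 + 32*h*w^2 + 12*h*w - 32*w^2)/(h^3 + 3*h^2*w + 4*h^2 + 12*h*w - 21*h - 63*w)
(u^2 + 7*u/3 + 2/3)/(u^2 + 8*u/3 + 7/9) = 3*(u + 2)/(3*u + 7)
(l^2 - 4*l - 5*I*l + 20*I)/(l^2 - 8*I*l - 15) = (l - 4)/(l - 3*I)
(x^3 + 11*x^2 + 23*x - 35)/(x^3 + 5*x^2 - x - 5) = (x + 7)/(x + 1)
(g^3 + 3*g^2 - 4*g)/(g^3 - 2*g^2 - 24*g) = (g - 1)/(g - 6)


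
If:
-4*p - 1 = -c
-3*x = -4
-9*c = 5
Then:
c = -5/9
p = -7/18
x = 4/3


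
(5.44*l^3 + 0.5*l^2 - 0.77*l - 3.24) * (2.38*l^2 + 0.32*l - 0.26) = 12.9472*l^5 + 2.9308*l^4 - 3.087*l^3 - 8.0876*l^2 - 0.8366*l + 0.8424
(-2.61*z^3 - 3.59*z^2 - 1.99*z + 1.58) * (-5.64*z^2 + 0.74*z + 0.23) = 14.7204*z^5 + 18.3162*z^4 + 7.9667*z^3 - 11.2095*z^2 + 0.7115*z + 0.3634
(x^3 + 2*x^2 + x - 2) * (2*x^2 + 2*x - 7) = 2*x^5 + 6*x^4 - x^3 - 16*x^2 - 11*x + 14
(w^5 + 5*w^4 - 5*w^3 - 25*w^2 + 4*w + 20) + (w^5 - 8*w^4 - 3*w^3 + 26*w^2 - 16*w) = 2*w^5 - 3*w^4 - 8*w^3 + w^2 - 12*w + 20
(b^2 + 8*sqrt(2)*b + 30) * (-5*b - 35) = -5*b^3 - 40*sqrt(2)*b^2 - 35*b^2 - 280*sqrt(2)*b - 150*b - 1050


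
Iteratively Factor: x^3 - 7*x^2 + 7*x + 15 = (x + 1)*(x^2 - 8*x + 15) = (x - 3)*(x + 1)*(x - 5)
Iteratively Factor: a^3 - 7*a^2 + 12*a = (a)*(a^2 - 7*a + 12) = a*(a - 3)*(a - 4)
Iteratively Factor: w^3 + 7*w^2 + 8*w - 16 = (w - 1)*(w^2 + 8*w + 16) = (w - 1)*(w + 4)*(w + 4)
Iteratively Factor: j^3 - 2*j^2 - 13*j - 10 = (j - 5)*(j^2 + 3*j + 2) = (j - 5)*(j + 1)*(j + 2)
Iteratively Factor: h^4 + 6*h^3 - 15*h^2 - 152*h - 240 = (h + 4)*(h^3 + 2*h^2 - 23*h - 60) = (h - 5)*(h + 4)*(h^2 + 7*h + 12) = (h - 5)*(h + 4)^2*(h + 3)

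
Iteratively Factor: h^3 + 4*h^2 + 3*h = (h)*(h^2 + 4*h + 3) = h*(h + 1)*(h + 3)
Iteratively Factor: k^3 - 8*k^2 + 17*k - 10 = (k - 5)*(k^2 - 3*k + 2) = (k - 5)*(k - 2)*(k - 1)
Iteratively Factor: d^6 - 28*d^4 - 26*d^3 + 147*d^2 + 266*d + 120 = (d + 1)*(d^5 - d^4 - 27*d^3 + d^2 + 146*d + 120) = (d - 3)*(d + 1)*(d^4 + 2*d^3 - 21*d^2 - 62*d - 40) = (d - 5)*(d - 3)*(d + 1)*(d^3 + 7*d^2 + 14*d + 8) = (d - 5)*(d - 3)*(d + 1)*(d + 4)*(d^2 + 3*d + 2) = (d - 5)*(d - 3)*(d + 1)^2*(d + 4)*(d + 2)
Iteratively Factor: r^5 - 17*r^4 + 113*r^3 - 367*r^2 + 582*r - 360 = (r - 4)*(r^4 - 13*r^3 + 61*r^2 - 123*r + 90) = (r - 4)*(r - 3)*(r^3 - 10*r^2 + 31*r - 30) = (r - 5)*(r - 4)*(r - 3)*(r^2 - 5*r + 6) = (r - 5)*(r - 4)*(r - 3)^2*(r - 2)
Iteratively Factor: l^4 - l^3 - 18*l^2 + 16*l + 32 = (l - 4)*(l^3 + 3*l^2 - 6*l - 8) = (l - 4)*(l + 4)*(l^2 - l - 2) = (l - 4)*(l - 2)*(l + 4)*(l + 1)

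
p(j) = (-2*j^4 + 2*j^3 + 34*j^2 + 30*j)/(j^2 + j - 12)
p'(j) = (-2*j - 1)*(-2*j^4 + 2*j^3 + 34*j^2 + 30*j)/(j^2 + j - 12)^2 + (-8*j^3 + 6*j^2 + 68*j + 30)/(j^2 + j - 12)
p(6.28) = -32.21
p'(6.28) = -25.24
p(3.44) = 93.75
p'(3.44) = -222.83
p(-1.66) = -1.79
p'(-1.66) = 3.11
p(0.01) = -0.03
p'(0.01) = -2.56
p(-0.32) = 0.51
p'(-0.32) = -0.73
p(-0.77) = 0.37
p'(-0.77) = 1.23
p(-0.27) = 0.46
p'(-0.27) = -0.99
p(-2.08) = -3.00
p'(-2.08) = 2.36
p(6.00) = -25.20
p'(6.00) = -24.88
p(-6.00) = -110.00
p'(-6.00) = 19.78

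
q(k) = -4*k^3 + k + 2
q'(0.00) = 1.00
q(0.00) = 2.00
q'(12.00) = -1727.00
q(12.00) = -6898.00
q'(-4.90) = -287.12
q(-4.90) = 467.70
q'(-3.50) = -146.00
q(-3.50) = 170.00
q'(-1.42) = -23.20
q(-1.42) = 12.03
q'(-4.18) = -208.67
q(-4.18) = 289.96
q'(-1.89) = -41.87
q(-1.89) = 27.12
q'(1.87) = -40.96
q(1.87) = -22.29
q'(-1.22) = -16.86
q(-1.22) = 8.04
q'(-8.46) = -857.86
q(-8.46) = 2415.52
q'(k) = 1 - 12*k^2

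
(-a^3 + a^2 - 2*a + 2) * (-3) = 3*a^3 - 3*a^2 + 6*a - 6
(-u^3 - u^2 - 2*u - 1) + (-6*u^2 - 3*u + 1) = -u^3 - 7*u^2 - 5*u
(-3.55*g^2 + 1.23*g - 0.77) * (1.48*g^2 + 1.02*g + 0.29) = -5.254*g^4 - 1.8006*g^3 - 0.9145*g^2 - 0.4287*g - 0.2233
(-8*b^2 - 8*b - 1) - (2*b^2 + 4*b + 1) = -10*b^2 - 12*b - 2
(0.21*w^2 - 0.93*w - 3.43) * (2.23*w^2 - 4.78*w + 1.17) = 0.4683*w^4 - 3.0777*w^3 - 2.9578*w^2 + 15.3073*w - 4.0131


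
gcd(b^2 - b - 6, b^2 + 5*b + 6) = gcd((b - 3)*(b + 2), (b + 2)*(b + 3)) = b + 2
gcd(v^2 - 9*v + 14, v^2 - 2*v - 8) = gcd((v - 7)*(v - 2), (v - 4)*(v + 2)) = 1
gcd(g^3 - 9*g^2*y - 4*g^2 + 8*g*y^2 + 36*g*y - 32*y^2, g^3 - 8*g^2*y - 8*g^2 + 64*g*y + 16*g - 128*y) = -g^2 + 8*g*y + 4*g - 32*y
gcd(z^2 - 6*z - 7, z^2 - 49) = z - 7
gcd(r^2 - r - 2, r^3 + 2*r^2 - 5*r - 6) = r^2 - r - 2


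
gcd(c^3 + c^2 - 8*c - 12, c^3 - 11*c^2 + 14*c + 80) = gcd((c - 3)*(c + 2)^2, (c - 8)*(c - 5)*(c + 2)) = c + 2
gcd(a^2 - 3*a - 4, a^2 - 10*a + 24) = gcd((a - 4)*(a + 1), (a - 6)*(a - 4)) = a - 4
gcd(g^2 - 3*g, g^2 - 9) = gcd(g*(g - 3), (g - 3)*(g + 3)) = g - 3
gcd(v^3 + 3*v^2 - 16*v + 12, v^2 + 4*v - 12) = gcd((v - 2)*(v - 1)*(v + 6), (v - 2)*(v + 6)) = v^2 + 4*v - 12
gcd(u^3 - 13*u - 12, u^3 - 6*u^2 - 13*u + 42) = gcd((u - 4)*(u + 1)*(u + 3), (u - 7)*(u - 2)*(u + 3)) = u + 3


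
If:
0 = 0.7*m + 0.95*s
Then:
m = -1.35714285714286*s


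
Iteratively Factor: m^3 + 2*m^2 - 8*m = (m)*(m^2 + 2*m - 8) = m*(m - 2)*(m + 4)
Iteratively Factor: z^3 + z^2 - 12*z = (z + 4)*(z^2 - 3*z) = (z - 3)*(z + 4)*(z)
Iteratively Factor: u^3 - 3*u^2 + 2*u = (u - 1)*(u^2 - 2*u) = (u - 2)*(u - 1)*(u)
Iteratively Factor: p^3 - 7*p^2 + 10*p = (p)*(p^2 - 7*p + 10) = p*(p - 5)*(p - 2)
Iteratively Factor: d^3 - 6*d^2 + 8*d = (d)*(d^2 - 6*d + 8) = d*(d - 4)*(d - 2)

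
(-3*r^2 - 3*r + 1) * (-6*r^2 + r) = 18*r^4 + 15*r^3 - 9*r^2 + r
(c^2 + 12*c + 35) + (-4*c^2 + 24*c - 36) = -3*c^2 + 36*c - 1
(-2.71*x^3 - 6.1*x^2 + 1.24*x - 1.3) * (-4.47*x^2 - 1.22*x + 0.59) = 12.1137*x^5 + 30.5732*x^4 + 0.300299999999999*x^3 + 0.6992*x^2 + 2.3176*x - 0.767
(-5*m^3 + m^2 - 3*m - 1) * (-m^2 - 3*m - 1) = 5*m^5 + 14*m^4 + 5*m^3 + 9*m^2 + 6*m + 1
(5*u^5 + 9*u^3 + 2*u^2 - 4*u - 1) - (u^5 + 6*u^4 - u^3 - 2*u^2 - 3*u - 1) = 4*u^5 - 6*u^4 + 10*u^3 + 4*u^2 - u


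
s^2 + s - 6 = (s - 2)*(s + 3)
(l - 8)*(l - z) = l^2 - l*z - 8*l + 8*z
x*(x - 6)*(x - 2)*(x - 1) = x^4 - 9*x^3 + 20*x^2 - 12*x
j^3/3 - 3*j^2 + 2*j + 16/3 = (j/3 + 1/3)*(j - 8)*(j - 2)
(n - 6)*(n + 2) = n^2 - 4*n - 12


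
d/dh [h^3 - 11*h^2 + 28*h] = 3*h^2 - 22*h + 28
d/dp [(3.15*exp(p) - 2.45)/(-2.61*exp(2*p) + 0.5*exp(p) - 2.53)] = (8.2215*exp(2*p) - 12.789*exp(p) - 6.7445)*exp(p)/(6.8121*exp(4*p) - 2.61*exp(3*p) + 13.4566*exp(2*p) - 2.53*exp(p) + 6.4009)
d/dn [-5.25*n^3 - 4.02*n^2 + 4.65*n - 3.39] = -15.75*n^2 - 8.04*n + 4.65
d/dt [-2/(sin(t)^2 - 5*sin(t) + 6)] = 2*(2*sin(t) - 5)*cos(t)/(sin(t)^2 - 5*sin(t) + 6)^2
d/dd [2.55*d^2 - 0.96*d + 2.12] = 5.1*d - 0.96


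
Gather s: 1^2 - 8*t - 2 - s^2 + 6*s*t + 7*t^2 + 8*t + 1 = -s^2 + 6*s*t + 7*t^2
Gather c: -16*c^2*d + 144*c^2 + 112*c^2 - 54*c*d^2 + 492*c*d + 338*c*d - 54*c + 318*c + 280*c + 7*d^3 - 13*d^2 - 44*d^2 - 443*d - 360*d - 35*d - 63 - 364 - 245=c^2*(256 - 16*d) + c*(-54*d^2 + 830*d + 544) + 7*d^3 - 57*d^2 - 838*d - 672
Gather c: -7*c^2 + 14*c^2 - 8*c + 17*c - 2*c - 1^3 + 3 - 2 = 7*c^2 + 7*c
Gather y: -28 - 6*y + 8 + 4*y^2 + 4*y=4*y^2 - 2*y - 20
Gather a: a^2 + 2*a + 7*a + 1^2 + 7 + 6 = a^2 + 9*a + 14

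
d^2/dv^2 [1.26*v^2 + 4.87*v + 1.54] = 2.52000000000000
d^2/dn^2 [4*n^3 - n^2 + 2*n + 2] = 24*n - 2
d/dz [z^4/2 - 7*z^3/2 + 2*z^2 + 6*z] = 2*z^3 - 21*z^2/2 + 4*z + 6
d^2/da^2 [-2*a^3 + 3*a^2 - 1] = 6 - 12*a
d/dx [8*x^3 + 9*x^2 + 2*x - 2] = 24*x^2 + 18*x + 2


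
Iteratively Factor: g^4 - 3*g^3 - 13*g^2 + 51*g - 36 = (g - 3)*(g^3 - 13*g + 12) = (g - 3)*(g + 4)*(g^2 - 4*g + 3) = (g - 3)*(g - 1)*(g + 4)*(g - 3)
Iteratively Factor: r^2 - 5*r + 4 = (r - 4)*(r - 1)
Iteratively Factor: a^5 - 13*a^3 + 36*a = (a + 2)*(a^4 - 2*a^3 - 9*a^2 + 18*a) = a*(a + 2)*(a^3 - 2*a^2 - 9*a + 18) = a*(a + 2)*(a + 3)*(a^2 - 5*a + 6) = a*(a - 2)*(a + 2)*(a + 3)*(a - 3)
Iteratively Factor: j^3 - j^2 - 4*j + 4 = (j + 2)*(j^2 - 3*j + 2) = (j - 2)*(j + 2)*(j - 1)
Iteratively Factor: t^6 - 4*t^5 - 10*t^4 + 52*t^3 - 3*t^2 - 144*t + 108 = (t - 2)*(t^5 - 2*t^4 - 14*t^3 + 24*t^2 + 45*t - 54) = (t - 3)*(t - 2)*(t^4 + t^3 - 11*t^2 - 9*t + 18) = (t - 3)*(t - 2)*(t + 3)*(t^3 - 2*t^2 - 5*t + 6) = (t - 3)^2*(t - 2)*(t + 3)*(t^2 + t - 2) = (t - 3)^2*(t - 2)*(t + 2)*(t + 3)*(t - 1)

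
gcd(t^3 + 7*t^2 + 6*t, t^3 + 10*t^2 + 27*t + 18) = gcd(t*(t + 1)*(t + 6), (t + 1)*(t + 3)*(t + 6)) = t^2 + 7*t + 6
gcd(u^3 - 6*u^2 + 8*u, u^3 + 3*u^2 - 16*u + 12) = u - 2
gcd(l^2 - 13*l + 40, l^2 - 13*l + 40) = l^2 - 13*l + 40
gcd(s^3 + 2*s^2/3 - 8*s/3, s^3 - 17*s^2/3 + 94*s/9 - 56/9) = s - 4/3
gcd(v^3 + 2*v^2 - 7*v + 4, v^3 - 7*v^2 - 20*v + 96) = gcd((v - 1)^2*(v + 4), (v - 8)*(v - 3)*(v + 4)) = v + 4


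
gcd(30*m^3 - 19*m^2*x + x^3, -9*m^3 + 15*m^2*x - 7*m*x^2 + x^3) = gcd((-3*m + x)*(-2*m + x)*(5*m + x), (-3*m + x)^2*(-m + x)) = -3*m + x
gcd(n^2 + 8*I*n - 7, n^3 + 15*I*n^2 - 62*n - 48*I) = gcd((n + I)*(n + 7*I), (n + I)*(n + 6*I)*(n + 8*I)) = n + I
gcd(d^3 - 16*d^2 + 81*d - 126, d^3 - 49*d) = d - 7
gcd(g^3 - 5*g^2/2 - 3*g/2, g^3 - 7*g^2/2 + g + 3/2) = g^2 - 5*g/2 - 3/2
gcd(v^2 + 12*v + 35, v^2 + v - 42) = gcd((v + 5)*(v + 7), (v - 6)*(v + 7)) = v + 7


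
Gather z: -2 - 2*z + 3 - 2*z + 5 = 6 - 4*z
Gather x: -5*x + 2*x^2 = 2*x^2 - 5*x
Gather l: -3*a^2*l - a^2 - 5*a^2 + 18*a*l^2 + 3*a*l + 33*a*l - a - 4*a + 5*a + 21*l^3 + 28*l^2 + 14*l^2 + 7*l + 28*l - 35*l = -6*a^2 + 21*l^3 + l^2*(18*a + 42) + l*(-3*a^2 + 36*a)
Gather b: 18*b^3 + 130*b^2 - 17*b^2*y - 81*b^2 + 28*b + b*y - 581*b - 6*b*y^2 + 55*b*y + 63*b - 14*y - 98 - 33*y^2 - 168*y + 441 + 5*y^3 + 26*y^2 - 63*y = 18*b^3 + b^2*(49 - 17*y) + b*(-6*y^2 + 56*y - 490) + 5*y^3 - 7*y^2 - 245*y + 343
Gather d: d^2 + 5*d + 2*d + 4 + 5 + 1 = d^2 + 7*d + 10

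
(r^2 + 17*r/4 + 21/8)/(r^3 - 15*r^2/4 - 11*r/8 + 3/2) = (2*r + 7)/(2*r^2 - 9*r + 4)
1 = 1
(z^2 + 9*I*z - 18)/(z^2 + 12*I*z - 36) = (z + 3*I)/(z + 6*I)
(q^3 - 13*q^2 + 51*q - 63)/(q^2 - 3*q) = q - 10 + 21/q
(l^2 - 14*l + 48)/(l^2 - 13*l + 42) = (l - 8)/(l - 7)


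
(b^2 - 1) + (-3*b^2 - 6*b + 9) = -2*b^2 - 6*b + 8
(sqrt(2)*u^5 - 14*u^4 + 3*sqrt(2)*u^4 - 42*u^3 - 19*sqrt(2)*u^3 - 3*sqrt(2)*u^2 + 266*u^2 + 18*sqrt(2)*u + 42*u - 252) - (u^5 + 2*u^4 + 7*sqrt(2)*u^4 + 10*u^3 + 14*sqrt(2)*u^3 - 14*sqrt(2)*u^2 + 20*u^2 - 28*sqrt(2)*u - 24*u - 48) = -u^5 + sqrt(2)*u^5 - 16*u^4 - 4*sqrt(2)*u^4 - 52*u^3 - 33*sqrt(2)*u^3 + 11*sqrt(2)*u^2 + 246*u^2 + 46*sqrt(2)*u + 66*u - 204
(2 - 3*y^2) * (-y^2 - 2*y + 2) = 3*y^4 + 6*y^3 - 8*y^2 - 4*y + 4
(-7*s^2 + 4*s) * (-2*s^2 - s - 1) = 14*s^4 - s^3 + 3*s^2 - 4*s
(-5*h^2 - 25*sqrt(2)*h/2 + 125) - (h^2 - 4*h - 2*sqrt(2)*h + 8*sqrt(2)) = -6*h^2 - 21*sqrt(2)*h/2 + 4*h - 8*sqrt(2) + 125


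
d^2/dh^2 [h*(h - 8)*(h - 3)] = 6*h - 22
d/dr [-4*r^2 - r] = -8*r - 1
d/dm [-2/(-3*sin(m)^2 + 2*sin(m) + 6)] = 4*(1 - 3*sin(m))*cos(m)/(-3*sin(m)^2 + 2*sin(m) + 6)^2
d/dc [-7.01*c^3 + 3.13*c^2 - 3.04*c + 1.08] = -21.03*c^2 + 6.26*c - 3.04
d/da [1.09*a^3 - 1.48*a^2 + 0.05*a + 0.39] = 3.27*a^2 - 2.96*a + 0.05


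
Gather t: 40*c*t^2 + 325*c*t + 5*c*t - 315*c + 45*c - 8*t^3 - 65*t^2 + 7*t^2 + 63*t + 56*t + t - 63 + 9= -270*c - 8*t^3 + t^2*(40*c - 58) + t*(330*c + 120) - 54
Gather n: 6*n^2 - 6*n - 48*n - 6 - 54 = 6*n^2 - 54*n - 60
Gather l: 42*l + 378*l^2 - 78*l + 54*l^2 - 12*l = 432*l^2 - 48*l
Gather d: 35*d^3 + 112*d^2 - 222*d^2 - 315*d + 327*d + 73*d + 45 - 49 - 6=35*d^3 - 110*d^2 + 85*d - 10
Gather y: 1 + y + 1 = y + 2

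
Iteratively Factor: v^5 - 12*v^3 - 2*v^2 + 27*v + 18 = (v + 1)*(v^4 - v^3 - 11*v^2 + 9*v + 18) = (v - 3)*(v + 1)*(v^3 + 2*v^2 - 5*v - 6) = (v - 3)*(v + 1)^2*(v^2 + v - 6) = (v - 3)*(v - 2)*(v + 1)^2*(v + 3)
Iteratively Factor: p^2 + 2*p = (p)*(p + 2)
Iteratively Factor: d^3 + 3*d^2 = (d)*(d^2 + 3*d) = d*(d + 3)*(d)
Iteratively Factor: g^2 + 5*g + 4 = (g + 4)*(g + 1)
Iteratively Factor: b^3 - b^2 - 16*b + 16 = (b + 4)*(b^2 - 5*b + 4) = (b - 4)*(b + 4)*(b - 1)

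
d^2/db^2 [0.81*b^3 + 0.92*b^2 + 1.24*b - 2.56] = 4.86*b + 1.84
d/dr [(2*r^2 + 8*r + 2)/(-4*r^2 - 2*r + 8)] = (7*r^2 + 12*r + 17)/(4*r^4 + 4*r^3 - 15*r^2 - 8*r + 16)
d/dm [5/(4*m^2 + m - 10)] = 5*(-8*m - 1)/(4*m^2 + m - 10)^2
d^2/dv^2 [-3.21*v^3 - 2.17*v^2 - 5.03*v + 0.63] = -19.26*v - 4.34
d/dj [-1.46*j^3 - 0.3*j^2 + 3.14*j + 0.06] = -4.38*j^2 - 0.6*j + 3.14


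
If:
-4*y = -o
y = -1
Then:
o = -4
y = -1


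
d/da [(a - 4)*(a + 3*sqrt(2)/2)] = 2*a - 4 + 3*sqrt(2)/2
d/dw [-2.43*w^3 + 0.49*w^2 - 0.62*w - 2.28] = -7.29*w^2 + 0.98*w - 0.62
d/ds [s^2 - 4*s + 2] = 2*s - 4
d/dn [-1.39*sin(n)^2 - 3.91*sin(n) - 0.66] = -(2.78*sin(n) + 3.91)*cos(n)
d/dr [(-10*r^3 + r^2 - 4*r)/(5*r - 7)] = (-100*r^3 + 215*r^2 - 14*r + 28)/(25*r^2 - 70*r + 49)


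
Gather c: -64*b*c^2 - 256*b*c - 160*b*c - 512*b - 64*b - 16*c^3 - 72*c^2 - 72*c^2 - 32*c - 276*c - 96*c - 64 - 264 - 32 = -576*b - 16*c^3 + c^2*(-64*b - 144) + c*(-416*b - 404) - 360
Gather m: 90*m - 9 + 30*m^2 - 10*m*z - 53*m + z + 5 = 30*m^2 + m*(37 - 10*z) + z - 4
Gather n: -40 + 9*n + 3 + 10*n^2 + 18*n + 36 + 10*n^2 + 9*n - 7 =20*n^2 + 36*n - 8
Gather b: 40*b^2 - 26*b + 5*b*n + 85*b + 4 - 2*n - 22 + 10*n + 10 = 40*b^2 + b*(5*n + 59) + 8*n - 8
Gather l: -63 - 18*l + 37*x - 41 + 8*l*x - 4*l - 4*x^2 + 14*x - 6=l*(8*x - 22) - 4*x^2 + 51*x - 110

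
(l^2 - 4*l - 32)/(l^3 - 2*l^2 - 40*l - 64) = 1/(l + 2)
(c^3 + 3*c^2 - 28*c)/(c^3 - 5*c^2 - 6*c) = (-c^2 - 3*c + 28)/(-c^2 + 5*c + 6)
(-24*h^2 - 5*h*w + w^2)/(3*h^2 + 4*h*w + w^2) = (-8*h + w)/(h + w)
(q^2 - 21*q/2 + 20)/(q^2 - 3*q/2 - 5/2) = (q - 8)/(q + 1)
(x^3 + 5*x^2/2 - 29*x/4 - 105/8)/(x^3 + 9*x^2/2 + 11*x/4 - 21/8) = (2*x - 5)/(2*x - 1)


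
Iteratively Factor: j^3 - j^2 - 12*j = (j + 3)*(j^2 - 4*j) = j*(j + 3)*(j - 4)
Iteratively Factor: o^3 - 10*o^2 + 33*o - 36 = (o - 4)*(o^2 - 6*o + 9) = (o - 4)*(o - 3)*(o - 3)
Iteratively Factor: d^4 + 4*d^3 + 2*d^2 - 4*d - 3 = (d + 3)*(d^3 + d^2 - d - 1) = (d + 1)*(d + 3)*(d^2 - 1) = (d + 1)^2*(d + 3)*(d - 1)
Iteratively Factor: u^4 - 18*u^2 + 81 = (u - 3)*(u^3 + 3*u^2 - 9*u - 27) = (u - 3)^2*(u^2 + 6*u + 9) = (u - 3)^2*(u + 3)*(u + 3)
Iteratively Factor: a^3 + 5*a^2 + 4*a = (a)*(a^2 + 5*a + 4) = a*(a + 1)*(a + 4)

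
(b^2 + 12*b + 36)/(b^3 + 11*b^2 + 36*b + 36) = (b + 6)/(b^2 + 5*b + 6)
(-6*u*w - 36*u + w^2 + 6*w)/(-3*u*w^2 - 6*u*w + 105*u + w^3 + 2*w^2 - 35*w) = (6*u*w + 36*u - w^2 - 6*w)/(3*u*w^2 + 6*u*w - 105*u - w^3 - 2*w^2 + 35*w)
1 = 1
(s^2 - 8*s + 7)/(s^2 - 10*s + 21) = (s - 1)/(s - 3)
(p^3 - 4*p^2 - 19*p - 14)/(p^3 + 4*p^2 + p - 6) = (p^2 - 6*p - 7)/(p^2 + 2*p - 3)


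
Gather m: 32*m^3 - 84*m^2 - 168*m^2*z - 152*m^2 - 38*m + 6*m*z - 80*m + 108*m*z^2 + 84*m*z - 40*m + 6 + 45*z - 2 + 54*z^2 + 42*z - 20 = 32*m^3 + m^2*(-168*z - 236) + m*(108*z^2 + 90*z - 158) + 54*z^2 + 87*z - 16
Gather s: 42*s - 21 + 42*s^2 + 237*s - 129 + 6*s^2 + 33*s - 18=48*s^2 + 312*s - 168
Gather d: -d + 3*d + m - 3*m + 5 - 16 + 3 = 2*d - 2*m - 8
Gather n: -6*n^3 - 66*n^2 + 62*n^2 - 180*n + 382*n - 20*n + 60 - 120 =-6*n^3 - 4*n^2 + 182*n - 60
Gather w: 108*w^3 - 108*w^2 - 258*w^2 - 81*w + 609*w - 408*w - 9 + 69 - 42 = 108*w^3 - 366*w^2 + 120*w + 18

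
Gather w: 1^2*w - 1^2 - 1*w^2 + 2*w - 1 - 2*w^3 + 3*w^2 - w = -2*w^3 + 2*w^2 + 2*w - 2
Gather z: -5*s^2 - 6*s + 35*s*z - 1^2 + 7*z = -5*s^2 - 6*s + z*(35*s + 7) - 1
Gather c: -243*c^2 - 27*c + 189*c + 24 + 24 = -243*c^2 + 162*c + 48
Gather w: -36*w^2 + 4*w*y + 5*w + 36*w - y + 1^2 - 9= -36*w^2 + w*(4*y + 41) - y - 8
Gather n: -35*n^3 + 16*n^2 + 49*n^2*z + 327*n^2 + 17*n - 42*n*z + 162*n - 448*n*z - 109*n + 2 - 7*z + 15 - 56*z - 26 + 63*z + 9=-35*n^3 + n^2*(49*z + 343) + n*(70 - 490*z)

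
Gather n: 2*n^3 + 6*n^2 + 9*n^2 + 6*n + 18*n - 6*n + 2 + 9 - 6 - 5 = 2*n^3 + 15*n^2 + 18*n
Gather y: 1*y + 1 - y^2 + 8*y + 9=-y^2 + 9*y + 10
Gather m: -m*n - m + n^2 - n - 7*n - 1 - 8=m*(-n - 1) + n^2 - 8*n - 9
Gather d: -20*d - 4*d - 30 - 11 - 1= -24*d - 42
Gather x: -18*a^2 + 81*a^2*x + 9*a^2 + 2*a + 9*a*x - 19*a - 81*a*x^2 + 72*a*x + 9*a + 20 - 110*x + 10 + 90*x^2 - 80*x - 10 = -9*a^2 - 8*a + x^2*(90 - 81*a) + x*(81*a^2 + 81*a - 190) + 20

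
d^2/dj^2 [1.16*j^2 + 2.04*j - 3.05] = 2.32000000000000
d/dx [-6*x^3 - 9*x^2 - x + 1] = -18*x^2 - 18*x - 1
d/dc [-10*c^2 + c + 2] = 1 - 20*c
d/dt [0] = 0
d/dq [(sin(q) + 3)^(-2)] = -2*cos(q)/(sin(q) + 3)^3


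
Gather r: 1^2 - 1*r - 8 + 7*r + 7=6*r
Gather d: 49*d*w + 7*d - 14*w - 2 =d*(49*w + 7) - 14*w - 2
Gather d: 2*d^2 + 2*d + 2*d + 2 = 2*d^2 + 4*d + 2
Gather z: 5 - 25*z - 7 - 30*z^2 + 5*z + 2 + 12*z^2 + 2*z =-18*z^2 - 18*z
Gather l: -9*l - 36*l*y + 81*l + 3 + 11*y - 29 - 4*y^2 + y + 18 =l*(72 - 36*y) - 4*y^2 + 12*y - 8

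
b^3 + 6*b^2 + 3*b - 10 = (b - 1)*(b + 2)*(b + 5)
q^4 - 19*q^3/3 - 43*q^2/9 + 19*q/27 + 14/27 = (q - 7)*(q - 1/3)*(q + 1/3)*(q + 2/3)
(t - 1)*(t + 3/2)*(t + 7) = t^3 + 15*t^2/2 + 2*t - 21/2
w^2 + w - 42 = (w - 6)*(w + 7)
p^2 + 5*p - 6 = (p - 1)*(p + 6)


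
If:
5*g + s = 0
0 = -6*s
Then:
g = 0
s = 0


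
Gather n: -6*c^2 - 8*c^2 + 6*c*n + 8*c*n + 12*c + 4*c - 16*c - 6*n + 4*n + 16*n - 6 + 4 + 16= -14*c^2 + n*(14*c + 14) + 14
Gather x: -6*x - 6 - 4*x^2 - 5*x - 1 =-4*x^2 - 11*x - 7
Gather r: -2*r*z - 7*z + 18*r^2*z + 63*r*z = 18*r^2*z + 61*r*z - 7*z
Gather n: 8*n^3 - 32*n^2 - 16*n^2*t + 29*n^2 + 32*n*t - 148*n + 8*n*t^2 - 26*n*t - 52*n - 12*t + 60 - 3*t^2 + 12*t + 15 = 8*n^3 + n^2*(-16*t - 3) + n*(8*t^2 + 6*t - 200) - 3*t^2 + 75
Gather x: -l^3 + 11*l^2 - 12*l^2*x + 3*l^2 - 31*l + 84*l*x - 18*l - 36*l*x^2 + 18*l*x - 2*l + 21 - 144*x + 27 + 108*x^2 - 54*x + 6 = -l^3 + 14*l^2 - 51*l + x^2*(108 - 36*l) + x*(-12*l^2 + 102*l - 198) + 54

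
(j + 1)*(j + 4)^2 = j^3 + 9*j^2 + 24*j + 16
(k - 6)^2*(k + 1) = k^3 - 11*k^2 + 24*k + 36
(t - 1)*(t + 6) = t^2 + 5*t - 6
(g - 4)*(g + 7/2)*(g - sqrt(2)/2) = g^3 - sqrt(2)*g^2/2 - g^2/2 - 14*g + sqrt(2)*g/4 + 7*sqrt(2)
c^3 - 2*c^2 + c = c*(c - 1)^2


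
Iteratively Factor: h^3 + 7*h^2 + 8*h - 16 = (h + 4)*(h^2 + 3*h - 4) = (h - 1)*(h + 4)*(h + 4)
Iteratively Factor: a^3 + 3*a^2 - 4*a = (a)*(a^2 + 3*a - 4) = a*(a - 1)*(a + 4)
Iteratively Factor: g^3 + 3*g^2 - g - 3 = (g + 3)*(g^2 - 1) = (g - 1)*(g + 3)*(g + 1)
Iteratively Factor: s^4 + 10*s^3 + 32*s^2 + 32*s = (s + 2)*(s^3 + 8*s^2 + 16*s) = (s + 2)*(s + 4)*(s^2 + 4*s) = (s + 2)*(s + 4)^2*(s)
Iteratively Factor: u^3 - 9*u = (u + 3)*(u^2 - 3*u) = (u - 3)*(u + 3)*(u)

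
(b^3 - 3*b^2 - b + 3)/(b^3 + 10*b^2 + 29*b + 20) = (b^2 - 4*b + 3)/(b^2 + 9*b + 20)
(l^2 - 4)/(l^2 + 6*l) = (l^2 - 4)/(l*(l + 6))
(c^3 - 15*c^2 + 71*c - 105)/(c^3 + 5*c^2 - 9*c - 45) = (c^2 - 12*c + 35)/(c^2 + 8*c + 15)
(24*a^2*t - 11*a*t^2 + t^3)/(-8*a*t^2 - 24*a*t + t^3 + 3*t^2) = (-3*a + t)/(t + 3)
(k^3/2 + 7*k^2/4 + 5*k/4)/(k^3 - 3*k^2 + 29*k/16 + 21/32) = 8*k*(2*k^2 + 7*k + 5)/(32*k^3 - 96*k^2 + 58*k + 21)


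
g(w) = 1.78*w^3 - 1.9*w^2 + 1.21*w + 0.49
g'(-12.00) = 815.77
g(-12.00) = -3363.47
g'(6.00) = 170.65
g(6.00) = 323.83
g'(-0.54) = 4.82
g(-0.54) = -1.00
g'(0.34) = 0.54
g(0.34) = 0.75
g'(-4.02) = 102.78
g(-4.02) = -150.72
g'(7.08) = 241.98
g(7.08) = 545.53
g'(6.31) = 189.85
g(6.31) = 379.68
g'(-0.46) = 4.09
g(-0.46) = -0.64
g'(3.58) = 56.05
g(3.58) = 62.14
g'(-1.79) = 25.12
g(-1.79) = -17.97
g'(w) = 5.34*w^2 - 3.8*w + 1.21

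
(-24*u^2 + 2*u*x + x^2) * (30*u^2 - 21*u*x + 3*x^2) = -720*u^4 + 564*u^3*x - 84*u^2*x^2 - 15*u*x^3 + 3*x^4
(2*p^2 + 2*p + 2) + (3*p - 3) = 2*p^2 + 5*p - 1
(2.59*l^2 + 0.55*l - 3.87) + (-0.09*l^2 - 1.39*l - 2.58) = 2.5*l^2 - 0.84*l - 6.45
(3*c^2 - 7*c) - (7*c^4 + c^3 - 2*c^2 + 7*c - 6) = -7*c^4 - c^3 + 5*c^2 - 14*c + 6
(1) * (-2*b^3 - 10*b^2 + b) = -2*b^3 - 10*b^2 + b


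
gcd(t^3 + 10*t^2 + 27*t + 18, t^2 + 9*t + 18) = t^2 + 9*t + 18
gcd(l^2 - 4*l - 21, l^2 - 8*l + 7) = l - 7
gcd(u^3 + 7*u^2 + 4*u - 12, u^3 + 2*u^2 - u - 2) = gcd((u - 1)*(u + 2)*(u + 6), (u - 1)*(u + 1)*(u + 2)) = u^2 + u - 2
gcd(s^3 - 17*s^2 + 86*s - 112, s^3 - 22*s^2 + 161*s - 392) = s^2 - 15*s + 56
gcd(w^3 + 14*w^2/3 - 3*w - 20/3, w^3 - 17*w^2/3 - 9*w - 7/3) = w + 1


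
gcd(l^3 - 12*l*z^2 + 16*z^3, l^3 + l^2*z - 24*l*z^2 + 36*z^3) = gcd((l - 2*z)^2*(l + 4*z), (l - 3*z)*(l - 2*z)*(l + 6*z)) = -l + 2*z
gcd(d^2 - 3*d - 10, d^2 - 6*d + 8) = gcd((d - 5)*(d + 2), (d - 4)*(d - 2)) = 1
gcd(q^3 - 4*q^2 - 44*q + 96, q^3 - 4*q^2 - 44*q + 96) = q^3 - 4*q^2 - 44*q + 96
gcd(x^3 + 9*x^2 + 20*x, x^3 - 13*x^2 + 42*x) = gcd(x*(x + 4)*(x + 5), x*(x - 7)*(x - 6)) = x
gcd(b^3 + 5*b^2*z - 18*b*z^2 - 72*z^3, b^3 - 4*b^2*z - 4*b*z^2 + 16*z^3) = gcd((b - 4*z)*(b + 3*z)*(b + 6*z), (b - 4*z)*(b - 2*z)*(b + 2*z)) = -b + 4*z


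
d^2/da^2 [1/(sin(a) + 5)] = (5*sin(a) + cos(a)^2 + 1)/(sin(a) + 5)^3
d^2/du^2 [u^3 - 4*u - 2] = 6*u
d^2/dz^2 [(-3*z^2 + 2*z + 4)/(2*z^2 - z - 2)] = 4*(z^3 + 6*z^2 + 2)/(8*z^6 - 12*z^5 - 18*z^4 + 23*z^3 + 18*z^2 - 12*z - 8)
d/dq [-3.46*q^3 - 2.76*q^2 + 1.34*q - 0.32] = -10.38*q^2 - 5.52*q + 1.34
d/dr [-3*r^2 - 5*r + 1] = -6*r - 5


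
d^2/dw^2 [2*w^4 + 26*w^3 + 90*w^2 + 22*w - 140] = 24*w^2 + 156*w + 180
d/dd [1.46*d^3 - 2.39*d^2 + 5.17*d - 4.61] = 4.38*d^2 - 4.78*d + 5.17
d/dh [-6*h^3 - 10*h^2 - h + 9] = -18*h^2 - 20*h - 1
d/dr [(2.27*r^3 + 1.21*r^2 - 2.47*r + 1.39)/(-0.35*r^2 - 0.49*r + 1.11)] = (-0.7945*r^4 - 2.2246*r^3 + 6.1017*r^2 + 3.6592*r - 2.0606)/(0.1225*r^4 + 0.343*r^3 - 0.5369*r^2 - 1.0878*r + 1.2321)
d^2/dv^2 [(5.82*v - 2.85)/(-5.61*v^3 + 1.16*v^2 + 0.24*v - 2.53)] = (-1099.005732*v^5 + 1303.591212*v^4 - 328.08144*v^3 + 991.246392*v^2 - 340.428006*v + 9.988872)/(176.558481*v^9 - 109.522908*v^8 - 0.0134640000000026*v^7 + 246.683287*v^6 - 98.784792*v^5 - 10.425696*v^4 + 111.939435*v^3 - 21.837948*v^2 - 4.608648*v + 16.194277)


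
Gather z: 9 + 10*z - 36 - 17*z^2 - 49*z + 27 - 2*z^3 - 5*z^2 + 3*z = -2*z^3 - 22*z^2 - 36*z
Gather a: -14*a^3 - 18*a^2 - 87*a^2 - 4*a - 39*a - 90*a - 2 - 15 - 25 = -14*a^3 - 105*a^2 - 133*a - 42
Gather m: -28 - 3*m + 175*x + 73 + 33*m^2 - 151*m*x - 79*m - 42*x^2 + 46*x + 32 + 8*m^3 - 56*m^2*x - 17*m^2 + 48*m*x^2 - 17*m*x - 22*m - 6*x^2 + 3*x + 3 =8*m^3 + m^2*(16 - 56*x) + m*(48*x^2 - 168*x - 104) - 48*x^2 + 224*x + 80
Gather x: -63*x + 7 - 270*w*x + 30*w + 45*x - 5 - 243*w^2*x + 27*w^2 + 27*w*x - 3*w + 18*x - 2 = 27*w^2 + 27*w + x*(-243*w^2 - 243*w)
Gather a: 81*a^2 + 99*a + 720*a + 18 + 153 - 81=81*a^2 + 819*a + 90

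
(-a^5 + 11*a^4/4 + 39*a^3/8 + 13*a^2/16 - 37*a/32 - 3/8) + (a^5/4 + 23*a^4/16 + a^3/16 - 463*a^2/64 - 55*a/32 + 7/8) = -3*a^5/4 + 67*a^4/16 + 79*a^3/16 - 411*a^2/64 - 23*a/8 + 1/2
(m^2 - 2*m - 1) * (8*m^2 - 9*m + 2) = 8*m^4 - 25*m^3 + 12*m^2 + 5*m - 2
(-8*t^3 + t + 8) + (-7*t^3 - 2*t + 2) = -15*t^3 - t + 10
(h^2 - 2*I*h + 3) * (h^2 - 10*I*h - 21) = h^4 - 12*I*h^3 - 38*h^2 + 12*I*h - 63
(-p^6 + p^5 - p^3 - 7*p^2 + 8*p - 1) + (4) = -p^6 + p^5 - p^3 - 7*p^2 + 8*p + 3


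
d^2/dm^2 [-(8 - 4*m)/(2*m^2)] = 4*(m - 6)/m^4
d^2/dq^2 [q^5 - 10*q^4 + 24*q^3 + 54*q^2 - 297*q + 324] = 20*q^3 - 120*q^2 + 144*q + 108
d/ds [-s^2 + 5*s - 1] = 5 - 2*s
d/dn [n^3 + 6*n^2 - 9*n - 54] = 3*n^2 + 12*n - 9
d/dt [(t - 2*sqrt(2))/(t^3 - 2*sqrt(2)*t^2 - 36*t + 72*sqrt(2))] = -2*t/(t^4 - 72*t^2 + 1296)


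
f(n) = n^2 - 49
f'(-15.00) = -30.00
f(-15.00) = 176.00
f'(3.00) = 6.00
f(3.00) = -40.00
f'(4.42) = 8.84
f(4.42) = -29.46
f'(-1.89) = -3.78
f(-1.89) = -45.43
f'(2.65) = 5.30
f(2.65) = -41.98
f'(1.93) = 3.86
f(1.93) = -45.28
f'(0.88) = 1.76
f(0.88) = -48.23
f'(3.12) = 6.24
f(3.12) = -39.27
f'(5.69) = 11.38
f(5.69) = -16.62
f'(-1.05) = -2.10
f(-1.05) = -47.90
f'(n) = 2*n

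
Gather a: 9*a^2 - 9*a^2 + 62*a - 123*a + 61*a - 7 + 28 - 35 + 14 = 0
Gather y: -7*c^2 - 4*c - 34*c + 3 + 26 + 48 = -7*c^2 - 38*c + 77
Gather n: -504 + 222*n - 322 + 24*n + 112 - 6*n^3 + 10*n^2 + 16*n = -6*n^3 + 10*n^2 + 262*n - 714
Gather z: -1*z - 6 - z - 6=-2*z - 12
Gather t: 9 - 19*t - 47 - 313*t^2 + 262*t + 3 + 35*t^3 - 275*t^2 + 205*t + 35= 35*t^3 - 588*t^2 + 448*t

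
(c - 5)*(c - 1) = c^2 - 6*c + 5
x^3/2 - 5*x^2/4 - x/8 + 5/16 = (x/2 + 1/4)*(x - 5/2)*(x - 1/2)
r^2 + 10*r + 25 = (r + 5)^2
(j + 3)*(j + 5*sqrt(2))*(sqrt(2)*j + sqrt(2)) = sqrt(2)*j^3 + 4*sqrt(2)*j^2 + 10*j^2 + 3*sqrt(2)*j + 40*j + 30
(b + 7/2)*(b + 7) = b^2 + 21*b/2 + 49/2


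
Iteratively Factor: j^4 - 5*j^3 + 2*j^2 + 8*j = (j - 4)*(j^3 - j^2 - 2*j) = (j - 4)*(j + 1)*(j^2 - 2*j) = j*(j - 4)*(j + 1)*(j - 2)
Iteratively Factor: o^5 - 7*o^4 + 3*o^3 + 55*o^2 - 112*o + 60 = (o - 2)*(o^4 - 5*o^3 - 7*o^2 + 41*o - 30) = (o - 2)*(o + 3)*(o^3 - 8*o^2 + 17*o - 10) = (o - 5)*(o - 2)*(o + 3)*(o^2 - 3*o + 2) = (o - 5)*(o - 2)^2*(o + 3)*(o - 1)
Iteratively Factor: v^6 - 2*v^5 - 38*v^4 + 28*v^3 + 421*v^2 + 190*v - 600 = (v + 4)*(v^5 - 6*v^4 - 14*v^3 + 84*v^2 + 85*v - 150) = (v - 5)*(v + 4)*(v^4 - v^3 - 19*v^2 - 11*v + 30) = (v - 5)^2*(v + 4)*(v^3 + 4*v^2 + v - 6) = (v - 5)^2*(v + 3)*(v + 4)*(v^2 + v - 2) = (v - 5)^2*(v - 1)*(v + 3)*(v + 4)*(v + 2)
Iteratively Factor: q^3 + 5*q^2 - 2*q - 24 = (q - 2)*(q^2 + 7*q + 12) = (q - 2)*(q + 3)*(q + 4)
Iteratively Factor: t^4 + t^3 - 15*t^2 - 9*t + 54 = (t - 2)*(t^3 + 3*t^2 - 9*t - 27) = (t - 2)*(t + 3)*(t^2 - 9) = (t - 2)*(t + 3)^2*(t - 3)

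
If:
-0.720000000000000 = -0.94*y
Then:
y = 0.77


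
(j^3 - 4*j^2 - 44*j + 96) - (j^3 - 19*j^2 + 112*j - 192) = 15*j^2 - 156*j + 288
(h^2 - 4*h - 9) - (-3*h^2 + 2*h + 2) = 4*h^2 - 6*h - 11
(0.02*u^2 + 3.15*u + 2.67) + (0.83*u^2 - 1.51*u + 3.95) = 0.85*u^2 + 1.64*u + 6.62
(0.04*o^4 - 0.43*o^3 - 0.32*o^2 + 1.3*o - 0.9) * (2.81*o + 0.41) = 0.1124*o^5 - 1.1919*o^4 - 1.0755*o^3 + 3.5218*o^2 - 1.996*o - 0.369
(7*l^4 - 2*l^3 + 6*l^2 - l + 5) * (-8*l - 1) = -56*l^5 + 9*l^4 - 46*l^3 + 2*l^2 - 39*l - 5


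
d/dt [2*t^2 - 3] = 4*t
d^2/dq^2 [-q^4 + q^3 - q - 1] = 6*q*(1 - 2*q)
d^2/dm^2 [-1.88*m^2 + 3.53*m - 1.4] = -3.76000000000000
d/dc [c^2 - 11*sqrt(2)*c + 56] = 2*c - 11*sqrt(2)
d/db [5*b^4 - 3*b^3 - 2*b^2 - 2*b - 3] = 20*b^3 - 9*b^2 - 4*b - 2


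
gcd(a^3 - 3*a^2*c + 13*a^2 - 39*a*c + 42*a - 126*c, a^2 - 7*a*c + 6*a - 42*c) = a + 6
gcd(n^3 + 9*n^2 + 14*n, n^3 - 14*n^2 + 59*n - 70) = 1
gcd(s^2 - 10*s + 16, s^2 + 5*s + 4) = 1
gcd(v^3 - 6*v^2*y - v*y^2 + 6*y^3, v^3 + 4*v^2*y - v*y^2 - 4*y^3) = -v^2 + y^2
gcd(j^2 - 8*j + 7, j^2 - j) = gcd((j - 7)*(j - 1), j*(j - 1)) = j - 1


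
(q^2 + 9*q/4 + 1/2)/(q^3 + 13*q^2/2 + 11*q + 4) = (4*q + 1)/(2*(2*q^2 + 9*q + 4))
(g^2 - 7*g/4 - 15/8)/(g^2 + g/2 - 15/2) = (g + 3/4)/(g + 3)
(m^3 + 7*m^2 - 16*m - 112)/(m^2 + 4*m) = m + 3 - 28/m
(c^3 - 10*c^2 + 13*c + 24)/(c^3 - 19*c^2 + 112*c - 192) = (c + 1)/(c - 8)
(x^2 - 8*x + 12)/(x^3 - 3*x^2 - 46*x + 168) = (x - 2)/(x^2 + 3*x - 28)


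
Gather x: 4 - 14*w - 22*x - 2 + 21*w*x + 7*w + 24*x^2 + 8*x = -7*w + 24*x^2 + x*(21*w - 14) + 2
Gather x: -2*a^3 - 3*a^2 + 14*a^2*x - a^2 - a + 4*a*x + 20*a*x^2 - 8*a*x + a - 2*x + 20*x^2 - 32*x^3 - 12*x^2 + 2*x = -2*a^3 - 4*a^2 - 32*x^3 + x^2*(20*a + 8) + x*(14*a^2 - 4*a)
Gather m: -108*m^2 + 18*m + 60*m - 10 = -108*m^2 + 78*m - 10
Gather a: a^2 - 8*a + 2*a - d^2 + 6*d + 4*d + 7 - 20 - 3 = a^2 - 6*a - d^2 + 10*d - 16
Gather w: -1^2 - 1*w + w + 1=0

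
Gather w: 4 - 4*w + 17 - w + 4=25 - 5*w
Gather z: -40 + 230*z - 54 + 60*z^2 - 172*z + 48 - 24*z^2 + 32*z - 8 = 36*z^2 + 90*z - 54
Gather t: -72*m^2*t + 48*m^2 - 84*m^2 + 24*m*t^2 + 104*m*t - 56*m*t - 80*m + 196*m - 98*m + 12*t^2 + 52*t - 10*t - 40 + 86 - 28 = -36*m^2 + 18*m + t^2*(24*m + 12) + t*(-72*m^2 + 48*m + 42) + 18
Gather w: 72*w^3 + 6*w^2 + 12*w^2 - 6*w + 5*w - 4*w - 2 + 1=72*w^3 + 18*w^2 - 5*w - 1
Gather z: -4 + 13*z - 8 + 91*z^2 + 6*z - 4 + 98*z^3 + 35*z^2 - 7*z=98*z^3 + 126*z^2 + 12*z - 16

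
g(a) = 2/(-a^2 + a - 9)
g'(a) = 2*(2*a - 1)/(-a^2 + a - 9)^2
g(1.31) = -0.21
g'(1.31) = 0.04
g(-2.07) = -0.13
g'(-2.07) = -0.04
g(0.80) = -0.23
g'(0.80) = 0.02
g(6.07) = -0.05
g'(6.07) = 0.01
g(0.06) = -0.22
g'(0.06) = -0.02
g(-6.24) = -0.04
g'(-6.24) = -0.01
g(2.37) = -0.16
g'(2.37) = 0.05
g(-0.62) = -0.20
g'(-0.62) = -0.04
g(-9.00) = -0.02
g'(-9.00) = 0.00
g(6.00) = -0.05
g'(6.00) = 0.01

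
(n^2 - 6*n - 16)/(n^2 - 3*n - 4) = (-n^2 + 6*n + 16)/(-n^2 + 3*n + 4)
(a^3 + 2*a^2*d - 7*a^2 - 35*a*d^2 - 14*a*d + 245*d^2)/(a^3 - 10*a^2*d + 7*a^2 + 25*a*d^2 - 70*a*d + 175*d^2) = (a^2 + 7*a*d - 7*a - 49*d)/(a^2 - 5*a*d + 7*a - 35*d)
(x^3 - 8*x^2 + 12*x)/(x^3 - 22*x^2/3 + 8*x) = 3*(x - 2)/(3*x - 4)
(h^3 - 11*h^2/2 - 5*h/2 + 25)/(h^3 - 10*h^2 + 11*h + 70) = (h - 5/2)/(h - 7)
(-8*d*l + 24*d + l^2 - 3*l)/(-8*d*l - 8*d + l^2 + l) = (l - 3)/(l + 1)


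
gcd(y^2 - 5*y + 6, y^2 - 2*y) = y - 2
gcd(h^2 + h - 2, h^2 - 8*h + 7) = h - 1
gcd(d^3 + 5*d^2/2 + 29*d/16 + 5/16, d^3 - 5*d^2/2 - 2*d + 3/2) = d + 1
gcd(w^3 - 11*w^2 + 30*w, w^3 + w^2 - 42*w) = w^2 - 6*w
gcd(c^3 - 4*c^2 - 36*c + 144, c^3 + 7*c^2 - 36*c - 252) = c^2 - 36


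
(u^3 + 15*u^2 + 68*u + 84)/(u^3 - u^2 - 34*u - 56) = (u^2 + 13*u + 42)/(u^2 - 3*u - 28)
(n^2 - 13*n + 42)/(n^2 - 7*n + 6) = (n - 7)/(n - 1)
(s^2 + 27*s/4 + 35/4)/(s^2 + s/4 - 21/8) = 2*(s + 5)/(2*s - 3)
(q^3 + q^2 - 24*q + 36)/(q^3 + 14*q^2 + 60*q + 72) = (q^2 - 5*q + 6)/(q^2 + 8*q + 12)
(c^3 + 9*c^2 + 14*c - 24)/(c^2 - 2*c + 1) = (c^2 + 10*c + 24)/(c - 1)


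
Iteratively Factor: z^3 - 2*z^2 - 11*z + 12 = (z - 1)*(z^2 - z - 12) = (z - 4)*(z - 1)*(z + 3)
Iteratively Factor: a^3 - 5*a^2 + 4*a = (a - 1)*(a^2 - 4*a) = a*(a - 1)*(a - 4)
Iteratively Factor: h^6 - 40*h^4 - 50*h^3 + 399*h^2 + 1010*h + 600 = (h + 4)*(h^5 - 4*h^4 - 24*h^3 + 46*h^2 + 215*h + 150) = (h - 5)*(h + 4)*(h^4 + h^3 - 19*h^2 - 49*h - 30) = (h - 5)*(h + 1)*(h + 4)*(h^3 - 19*h - 30) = (h - 5)*(h + 1)*(h + 2)*(h + 4)*(h^2 - 2*h - 15) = (h - 5)^2*(h + 1)*(h + 2)*(h + 4)*(h + 3)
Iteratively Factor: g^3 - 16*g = (g)*(g^2 - 16) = g*(g - 4)*(g + 4)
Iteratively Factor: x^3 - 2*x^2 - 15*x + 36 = (x + 4)*(x^2 - 6*x + 9) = (x - 3)*(x + 4)*(x - 3)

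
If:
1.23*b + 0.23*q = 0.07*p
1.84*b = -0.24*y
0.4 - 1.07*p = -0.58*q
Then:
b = -0.130434782608696*y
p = 0.45280863218026*y + 0.447688564476886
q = 0.835353855918756*y + 0.13625304136253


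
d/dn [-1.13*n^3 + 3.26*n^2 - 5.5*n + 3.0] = -3.39*n^2 + 6.52*n - 5.5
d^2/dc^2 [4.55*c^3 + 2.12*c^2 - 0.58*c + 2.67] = 27.3*c + 4.24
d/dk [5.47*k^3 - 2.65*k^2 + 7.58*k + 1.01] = 16.41*k^2 - 5.3*k + 7.58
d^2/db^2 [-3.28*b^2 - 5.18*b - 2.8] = -6.56000000000000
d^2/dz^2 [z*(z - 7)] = 2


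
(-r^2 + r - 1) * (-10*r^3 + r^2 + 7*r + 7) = 10*r^5 - 11*r^4 + 4*r^3 - r^2 - 7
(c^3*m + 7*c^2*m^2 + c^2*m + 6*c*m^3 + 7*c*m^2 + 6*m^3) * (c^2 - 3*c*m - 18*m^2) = c^5*m + 4*c^4*m^2 + c^4*m - 33*c^3*m^3 + 4*c^3*m^2 - 144*c^2*m^4 - 33*c^2*m^3 - 108*c*m^5 - 144*c*m^4 - 108*m^5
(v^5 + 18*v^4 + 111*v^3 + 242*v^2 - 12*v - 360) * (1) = v^5 + 18*v^4 + 111*v^3 + 242*v^2 - 12*v - 360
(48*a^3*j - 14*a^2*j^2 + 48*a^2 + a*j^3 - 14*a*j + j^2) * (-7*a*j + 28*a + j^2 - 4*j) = -336*a^4*j^2 + 1344*a^4*j + 146*a^3*j^3 - 584*a^3*j^2 - 336*a^3*j + 1344*a^3 - 21*a^2*j^4 + 84*a^2*j^3 + 146*a^2*j^2 - 584*a^2*j + a*j^5 - 4*a*j^4 - 21*a*j^3 + 84*a*j^2 + j^4 - 4*j^3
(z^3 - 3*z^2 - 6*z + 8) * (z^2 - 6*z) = z^5 - 9*z^4 + 12*z^3 + 44*z^2 - 48*z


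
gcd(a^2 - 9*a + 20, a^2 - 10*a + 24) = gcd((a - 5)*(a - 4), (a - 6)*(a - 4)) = a - 4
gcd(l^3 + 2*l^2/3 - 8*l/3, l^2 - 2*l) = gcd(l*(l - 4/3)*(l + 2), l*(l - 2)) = l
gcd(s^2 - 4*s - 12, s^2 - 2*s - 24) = s - 6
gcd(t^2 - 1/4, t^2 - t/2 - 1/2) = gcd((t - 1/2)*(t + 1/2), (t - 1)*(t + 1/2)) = t + 1/2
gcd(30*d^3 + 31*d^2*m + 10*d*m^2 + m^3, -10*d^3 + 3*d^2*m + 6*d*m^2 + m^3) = 10*d^2 + 7*d*m + m^2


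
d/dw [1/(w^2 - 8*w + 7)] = 2*(4 - w)/(w^2 - 8*w + 7)^2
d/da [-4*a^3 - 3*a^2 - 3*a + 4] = -12*a^2 - 6*a - 3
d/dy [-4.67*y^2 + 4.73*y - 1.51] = 4.73 - 9.34*y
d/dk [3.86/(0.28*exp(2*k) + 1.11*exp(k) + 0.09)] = (-2.1616*exp(k) - 4.2846)*exp(k)/(0.28*exp(2*k) + 1.11*exp(k) + 0.09)^2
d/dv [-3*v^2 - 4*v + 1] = -6*v - 4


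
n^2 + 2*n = n*(n + 2)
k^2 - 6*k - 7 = (k - 7)*(k + 1)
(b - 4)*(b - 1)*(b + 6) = b^3 + b^2 - 26*b + 24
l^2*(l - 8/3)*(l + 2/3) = l^4 - 2*l^3 - 16*l^2/9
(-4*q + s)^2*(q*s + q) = 16*q^3*s + 16*q^3 - 8*q^2*s^2 - 8*q^2*s + q*s^3 + q*s^2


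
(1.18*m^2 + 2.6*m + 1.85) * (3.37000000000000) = 3.9766*m^2 + 8.762*m + 6.2345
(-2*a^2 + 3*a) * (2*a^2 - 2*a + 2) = -4*a^4 + 10*a^3 - 10*a^2 + 6*a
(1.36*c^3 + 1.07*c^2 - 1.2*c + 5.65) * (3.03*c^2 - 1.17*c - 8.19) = 4.1208*c^5 + 1.6509*c^4 - 16.0263*c^3 + 9.7602*c^2 + 3.2175*c - 46.2735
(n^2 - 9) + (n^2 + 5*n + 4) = 2*n^2 + 5*n - 5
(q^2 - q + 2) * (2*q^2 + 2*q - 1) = 2*q^4 + q^2 + 5*q - 2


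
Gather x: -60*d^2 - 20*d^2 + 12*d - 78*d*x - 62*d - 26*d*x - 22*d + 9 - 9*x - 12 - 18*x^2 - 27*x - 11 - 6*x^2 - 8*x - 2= -80*d^2 - 72*d - 24*x^2 + x*(-104*d - 44) - 16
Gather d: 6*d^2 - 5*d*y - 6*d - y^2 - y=6*d^2 + d*(-5*y - 6) - y^2 - y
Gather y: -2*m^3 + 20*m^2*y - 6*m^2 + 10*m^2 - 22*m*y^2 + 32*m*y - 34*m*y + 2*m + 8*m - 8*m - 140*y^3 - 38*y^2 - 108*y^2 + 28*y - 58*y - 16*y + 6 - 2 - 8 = -2*m^3 + 4*m^2 + 2*m - 140*y^3 + y^2*(-22*m - 146) + y*(20*m^2 - 2*m - 46) - 4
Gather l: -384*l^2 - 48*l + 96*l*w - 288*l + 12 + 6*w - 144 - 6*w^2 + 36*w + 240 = -384*l^2 + l*(96*w - 336) - 6*w^2 + 42*w + 108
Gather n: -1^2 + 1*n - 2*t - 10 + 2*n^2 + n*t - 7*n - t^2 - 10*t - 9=2*n^2 + n*(t - 6) - t^2 - 12*t - 20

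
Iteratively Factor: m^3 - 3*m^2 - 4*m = (m + 1)*(m^2 - 4*m) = m*(m + 1)*(m - 4)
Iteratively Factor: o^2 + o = (o + 1)*(o)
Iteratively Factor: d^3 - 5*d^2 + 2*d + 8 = (d - 2)*(d^2 - 3*d - 4) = (d - 4)*(d - 2)*(d + 1)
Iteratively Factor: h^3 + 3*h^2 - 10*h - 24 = (h + 2)*(h^2 + h - 12) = (h - 3)*(h + 2)*(h + 4)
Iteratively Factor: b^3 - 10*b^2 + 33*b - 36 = (b - 4)*(b^2 - 6*b + 9) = (b - 4)*(b - 3)*(b - 3)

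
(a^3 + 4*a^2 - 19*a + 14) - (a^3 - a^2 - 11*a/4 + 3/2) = 5*a^2 - 65*a/4 + 25/2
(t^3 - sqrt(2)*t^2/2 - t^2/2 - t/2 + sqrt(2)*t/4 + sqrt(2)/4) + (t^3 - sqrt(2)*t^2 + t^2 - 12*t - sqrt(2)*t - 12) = 2*t^3 - 3*sqrt(2)*t^2/2 + t^2/2 - 25*t/2 - 3*sqrt(2)*t/4 - 12 + sqrt(2)/4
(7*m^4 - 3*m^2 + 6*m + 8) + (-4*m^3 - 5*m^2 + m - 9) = 7*m^4 - 4*m^3 - 8*m^2 + 7*m - 1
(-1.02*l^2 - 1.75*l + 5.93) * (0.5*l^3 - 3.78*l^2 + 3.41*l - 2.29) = -0.51*l^5 + 2.9806*l^4 + 6.1018*l^3 - 26.0471*l^2 + 24.2288*l - 13.5797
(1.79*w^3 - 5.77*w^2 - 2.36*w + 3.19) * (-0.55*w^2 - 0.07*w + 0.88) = -0.9845*w^5 + 3.0482*w^4 + 3.2771*w^3 - 6.6669*w^2 - 2.3001*w + 2.8072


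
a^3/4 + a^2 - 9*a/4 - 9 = (a/4 + 1)*(a - 3)*(a + 3)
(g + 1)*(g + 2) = g^2 + 3*g + 2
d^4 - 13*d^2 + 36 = (d - 3)*(d - 2)*(d + 2)*(d + 3)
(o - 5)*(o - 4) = o^2 - 9*o + 20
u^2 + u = u*(u + 1)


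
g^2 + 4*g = g*(g + 4)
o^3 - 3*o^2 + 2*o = o*(o - 2)*(o - 1)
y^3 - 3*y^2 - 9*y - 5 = (y - 5)*(y + 1)^2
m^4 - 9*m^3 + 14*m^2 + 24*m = m*(m - 6)*(m - 4)*(m + 1)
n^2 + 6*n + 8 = (n + 2)*(n + 4)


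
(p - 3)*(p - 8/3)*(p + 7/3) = p^3 - 10*p^2/3 - 47*p/9 + 56/3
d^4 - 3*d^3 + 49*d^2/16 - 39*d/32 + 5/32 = (d - 5/4)*(d - 1)*(d - 1/2)*(d - 1/4)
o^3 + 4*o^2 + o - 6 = (o - 1)*(o + 2)*(o + 3)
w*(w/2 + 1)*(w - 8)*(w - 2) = w^4/2 - 4*w^3 - 2*w^2 + 16*w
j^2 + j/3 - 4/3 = (j - 1)*(j + 4/3)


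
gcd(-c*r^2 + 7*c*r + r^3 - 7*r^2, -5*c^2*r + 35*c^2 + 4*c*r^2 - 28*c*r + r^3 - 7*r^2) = -c*r + 7*c + r^2 - 7*r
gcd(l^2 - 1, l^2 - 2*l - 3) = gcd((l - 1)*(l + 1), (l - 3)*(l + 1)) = l + 1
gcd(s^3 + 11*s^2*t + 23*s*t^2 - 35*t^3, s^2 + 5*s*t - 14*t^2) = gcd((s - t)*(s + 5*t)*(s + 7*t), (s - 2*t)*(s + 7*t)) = s + 7*t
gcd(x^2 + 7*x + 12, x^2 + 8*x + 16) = x + 4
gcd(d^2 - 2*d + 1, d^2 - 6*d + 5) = d - 1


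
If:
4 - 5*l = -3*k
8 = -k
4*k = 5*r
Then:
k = -8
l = -4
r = -32/5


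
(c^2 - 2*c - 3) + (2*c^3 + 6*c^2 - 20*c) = 2*c^3 + 7*c^2 - 22*c - 3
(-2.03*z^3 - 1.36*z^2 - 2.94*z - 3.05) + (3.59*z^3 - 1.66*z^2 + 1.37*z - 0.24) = 1.56*z^3 - 3.02*z^2 - 1.57*z - 3.29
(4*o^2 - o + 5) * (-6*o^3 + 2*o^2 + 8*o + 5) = -24*o^5 + 14*o^4 + 22*o^2 + 35*o + 25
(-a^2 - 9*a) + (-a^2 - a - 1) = -2*a^2 - 10*a - 1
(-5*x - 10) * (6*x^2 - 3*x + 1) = -30*x^3 - 45*x^2 + 25*x - 10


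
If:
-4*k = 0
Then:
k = 0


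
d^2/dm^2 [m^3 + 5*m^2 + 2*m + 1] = 6*m + 10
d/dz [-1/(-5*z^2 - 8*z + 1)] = 2*(-5*z - 4)/(5*z^2 + 8*z - 1)^2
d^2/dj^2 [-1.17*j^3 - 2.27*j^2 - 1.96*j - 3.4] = -7.02*j - 4.54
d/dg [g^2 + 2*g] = 2*g + 2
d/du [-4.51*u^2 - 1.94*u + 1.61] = -9.02*u - 1.94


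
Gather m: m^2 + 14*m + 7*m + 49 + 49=m^2 + 21*m + 98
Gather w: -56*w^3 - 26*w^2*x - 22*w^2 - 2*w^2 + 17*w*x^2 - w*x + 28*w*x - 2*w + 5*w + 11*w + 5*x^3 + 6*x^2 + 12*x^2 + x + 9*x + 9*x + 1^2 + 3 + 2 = -56*w^3 + w^2*(-26*x - 24) + w*(17*x^2 + 27*x + 14) + 5*x^3 + 18*x^2 + 19*x + 6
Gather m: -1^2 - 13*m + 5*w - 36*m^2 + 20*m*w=-36*m^2 + m*(20*w - 13) + 5*w - 1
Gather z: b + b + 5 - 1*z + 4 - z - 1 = 2*b - 2*z + 8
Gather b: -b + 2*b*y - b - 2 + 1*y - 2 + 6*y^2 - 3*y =b*(2*y - 2) + 6*y^2 - 2*y - 4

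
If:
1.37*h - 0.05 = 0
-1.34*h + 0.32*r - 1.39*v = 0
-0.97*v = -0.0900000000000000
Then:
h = 0.04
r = 0.56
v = 0.09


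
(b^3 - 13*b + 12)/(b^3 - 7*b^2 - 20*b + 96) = (b - 1)/(b - 8)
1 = 1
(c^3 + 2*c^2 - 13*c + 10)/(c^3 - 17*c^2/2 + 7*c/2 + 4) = 2*(c^2 + 3*c - 10)/(2*c^2 - 15*c - 8)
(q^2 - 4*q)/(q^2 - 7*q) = (q - 4)/(q - 7)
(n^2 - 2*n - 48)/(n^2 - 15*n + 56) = (n + 6)/(n - 7)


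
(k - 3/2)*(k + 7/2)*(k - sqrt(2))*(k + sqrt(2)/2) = k^4 - sqrt(2)*k^3/2 + 2*k^3 - 25*k^2/4 - sqrt(2)*k^2 - 2*k + 21*sqrt(2)*k/8 + 21/4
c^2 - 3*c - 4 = (c - 4)*(c + 1)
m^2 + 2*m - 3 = (m - 1)*(m + 3)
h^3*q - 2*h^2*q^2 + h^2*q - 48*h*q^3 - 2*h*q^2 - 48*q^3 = (h - 8*q)*(h + 6*q)*(h*q + q)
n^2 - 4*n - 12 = (n - 6)*(n + 2)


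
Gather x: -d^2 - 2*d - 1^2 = -d^2 - 2*d - 1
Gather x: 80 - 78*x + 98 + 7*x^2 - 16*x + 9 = 7*x^2 - 94*x + 187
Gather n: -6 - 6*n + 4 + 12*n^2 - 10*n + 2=12*n^2 - 16*n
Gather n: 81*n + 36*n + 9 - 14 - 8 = 117*n - 13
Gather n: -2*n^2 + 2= 2 - 2*n^2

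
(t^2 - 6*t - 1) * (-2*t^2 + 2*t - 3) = -2*t^4 + 14*t^3 - 13*t^2 + 16*t + 3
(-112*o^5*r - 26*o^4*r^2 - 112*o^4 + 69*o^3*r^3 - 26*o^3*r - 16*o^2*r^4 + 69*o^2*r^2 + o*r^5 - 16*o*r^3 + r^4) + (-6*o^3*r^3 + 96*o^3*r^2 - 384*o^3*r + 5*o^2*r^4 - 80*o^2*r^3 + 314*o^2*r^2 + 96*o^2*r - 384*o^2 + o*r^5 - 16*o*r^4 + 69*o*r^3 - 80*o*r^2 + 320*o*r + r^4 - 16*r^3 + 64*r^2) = -112*o^5*r - 26*o^4*r^2 - 112*o^4 + 63*o^3*r^3 + 96*o^3*r^2 - 410*o^3*r - 11*o^2*r^4 - 80*o^2*r^3 + 383*o^2*r^2 + 96*o^2*r - 384*o^2 + 2*o*r^5 - 16*o*r^4 + 53*o*r^3 - 80*o*r^2 + 320*o*r + 2*r^4 - 16*r^3 + 64*r^2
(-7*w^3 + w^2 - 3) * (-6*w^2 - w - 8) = 42*w^5 + w^4 + 55*w^3 + 10*w^2 + 3*w + 24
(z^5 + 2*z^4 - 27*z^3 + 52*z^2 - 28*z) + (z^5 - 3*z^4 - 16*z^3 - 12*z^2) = 2*z^5 - z^4 - 43*z^3 + 40*z^2 - 28*z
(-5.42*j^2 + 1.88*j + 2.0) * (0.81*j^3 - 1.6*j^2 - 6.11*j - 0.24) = -4.3902*j^5 + 10.1948*j^4 + 31.7282*j^3 - 13.386*j^2 - 12.6712*j - 0.48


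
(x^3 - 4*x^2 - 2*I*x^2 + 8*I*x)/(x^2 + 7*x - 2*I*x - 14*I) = x*(x - 4)/(x + 7)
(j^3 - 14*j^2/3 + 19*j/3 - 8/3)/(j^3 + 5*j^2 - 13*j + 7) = (j - 8/3)/(j + 7)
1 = 1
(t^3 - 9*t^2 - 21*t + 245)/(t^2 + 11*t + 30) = (t^2 - 14*t + 49)/(t + 6)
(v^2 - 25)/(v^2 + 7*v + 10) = (v - 5)/(v + 2)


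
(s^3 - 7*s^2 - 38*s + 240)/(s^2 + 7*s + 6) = (s^2 - 13*s + 40)/(s + 1)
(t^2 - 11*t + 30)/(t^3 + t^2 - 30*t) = (t - 6)/(t*(t + 6))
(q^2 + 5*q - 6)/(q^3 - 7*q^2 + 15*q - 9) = (q + 6)/(q^2 - 6*q + 9)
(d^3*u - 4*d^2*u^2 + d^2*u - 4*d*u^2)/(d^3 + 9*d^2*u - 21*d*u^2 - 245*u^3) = d*u*(d^2 - 4*d*u + d - 4*u)/(d^3 + 9*d^2*u - 21*d*u^2 - 245*u^3)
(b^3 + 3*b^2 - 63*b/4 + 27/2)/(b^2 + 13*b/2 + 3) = (4*b^2 - 12*b + 9)/(2*(2*b + 1))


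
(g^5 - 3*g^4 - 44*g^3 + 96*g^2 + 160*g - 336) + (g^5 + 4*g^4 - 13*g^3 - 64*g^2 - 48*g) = 2*g^5 + g^4 - 57*g^3 + 32*g^2 + 112*g - 336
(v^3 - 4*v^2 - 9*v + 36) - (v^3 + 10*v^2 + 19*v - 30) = -14*v^2 - 28*v + 66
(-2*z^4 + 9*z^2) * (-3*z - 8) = 6*z^5 + 16*z^4 - 27*z^3 - 72*z^2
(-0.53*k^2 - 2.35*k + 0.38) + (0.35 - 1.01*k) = -0.53*k^2 - 3.36*k + 0.73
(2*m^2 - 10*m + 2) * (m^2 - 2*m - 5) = 2*m^4 - 14*m^3 + 12*m^2 + 46*m - 10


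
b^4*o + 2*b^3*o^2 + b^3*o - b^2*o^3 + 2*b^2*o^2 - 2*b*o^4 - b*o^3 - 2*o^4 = (b - o)*(b + o)*(b + 2*o)*(b*o + o)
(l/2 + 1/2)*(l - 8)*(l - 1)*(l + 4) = l^4/2 - 2*l^3 - 33*l^2/2 + 2*l + 16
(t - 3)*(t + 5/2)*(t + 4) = t^3 + 7*t^2/2 - 19*t/2 - 30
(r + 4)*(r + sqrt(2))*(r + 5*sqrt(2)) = r^3 + 4*r^2 + 6*sqrt(2)*r^2 + 10*r + 24*sqrt(2)*r + 40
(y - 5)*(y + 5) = y^2 - 25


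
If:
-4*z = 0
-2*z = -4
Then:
No Solution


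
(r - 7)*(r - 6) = r^2 - 13*r + 42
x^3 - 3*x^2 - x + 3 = (x - 3)*(x - 1)*(x + 1)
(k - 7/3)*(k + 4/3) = k^2 - k - 28/9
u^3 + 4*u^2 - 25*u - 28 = (u - 4)*(u + 1)*(u + 7)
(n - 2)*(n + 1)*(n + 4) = n^3 + 3*n^2 - 6*n - 8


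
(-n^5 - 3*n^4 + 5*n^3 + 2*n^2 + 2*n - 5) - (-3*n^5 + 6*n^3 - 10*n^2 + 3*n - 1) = 2*n^5 - 3*n^4 - n^3 + 12*n^2 - n - 4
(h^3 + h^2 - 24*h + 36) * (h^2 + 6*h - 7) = h^5 + 7*h^4 - 25*h^3 - 115*h^2 + 384*h - 252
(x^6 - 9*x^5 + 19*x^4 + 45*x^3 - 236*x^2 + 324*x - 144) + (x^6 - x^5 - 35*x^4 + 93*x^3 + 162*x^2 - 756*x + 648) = 2*x^6 - 10*x^5 - 16*x^4 + 138*x^3 - 74*x^2 - 432*x + 504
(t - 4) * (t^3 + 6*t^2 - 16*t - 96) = t^4 + 2*t^3 - 40*t^2 - 32*t + 384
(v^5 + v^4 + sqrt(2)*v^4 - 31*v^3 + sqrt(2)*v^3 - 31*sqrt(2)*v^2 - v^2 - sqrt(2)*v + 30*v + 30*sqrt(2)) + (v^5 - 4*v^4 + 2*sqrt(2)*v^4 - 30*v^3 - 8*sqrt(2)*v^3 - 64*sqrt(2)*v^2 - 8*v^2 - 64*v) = 2*v^5 - 3*v^4 + 3*sqrt(2)*v^4 - 61*v^3 - 7*sqrt(2)*v^3 - 95*sqrt(2)*v^2 - 9*v^2 - 34*v - sqrt(2)*v + 30*sqrt(2)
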